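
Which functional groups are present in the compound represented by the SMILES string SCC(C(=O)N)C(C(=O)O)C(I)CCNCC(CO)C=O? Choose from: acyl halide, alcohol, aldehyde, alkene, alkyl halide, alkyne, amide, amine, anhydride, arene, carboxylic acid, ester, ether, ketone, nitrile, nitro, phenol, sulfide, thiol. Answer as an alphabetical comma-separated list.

–SH on an sp³ carbon → thiol.
pendant –CONH2: carbonyl C bonded to C and N → amide.
pendant –COOH: carbonyl C bonded to C and –OH → carboxylic acid.
halogen on an sp³ carbon → alkyl halide.
C–N–C with sp³ carbons and no adjacent C=O → amine (secondary).
pendant –CH2OH on an sp³ backbone C → alcohol.
terminal –CHO: carbonyl C bonded to H and C → aldehyde.

alcohol, aldehyde, alkyl halide, amide, amine, carboxylic acid, thiol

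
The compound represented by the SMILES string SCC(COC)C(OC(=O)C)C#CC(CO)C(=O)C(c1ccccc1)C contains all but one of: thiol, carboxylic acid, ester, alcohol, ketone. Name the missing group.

alcohol: present (CH(CH2OH) — pendant –CH2OH on an sp³ backbone C → alcohol).
thiol: present (HSCH2 — –SH on an sp³ carbon → thiol).
ketone: present (CO — –C(=O)– with carbon on both sides → ketone).
ester: present (CH(OCOCH3) — pendant –OC(=O)CH3: an acyloxy group → ester).
carboxylic acid: absent. In CH(OCOCH3), the acyl oxygen is bonded to carbon (–O–C), not to H, so this is an ester.

carboxylic acid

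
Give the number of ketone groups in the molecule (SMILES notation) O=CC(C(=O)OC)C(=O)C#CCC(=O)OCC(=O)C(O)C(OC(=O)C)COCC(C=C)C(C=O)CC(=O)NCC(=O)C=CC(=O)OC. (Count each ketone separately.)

Taking each segment in turn:
  OHC: terminal –CHO: carbonyl C bonded to H and C → aldehyde.
  CH(COOCH3): pendant –COOCH3: carbonyl C bonded to C and –OCH3 → ester.
  CO: –C(=O)– with carbon on both sides → ketone.
  C≡C: C≡C triple bond → alkyne.
  CH2COOCH2: –C(=O)–O–C with C on the carbonyl side → ester.
  CO: –C(=O)– with carbon on both sides → ketone.
  CH(OH): –OH on an sp³ carbon → alcohol (secondary).
  CH(OCOCH3): pendant –OC(=O)CH3: an acyloxy group → ester.
  CH2OCH2: C–O–C with sp³ carbons on both sides and no adjacent C=O → ether.
  CH(CH=CH2): pendant –CH=CH2: C=C double bond → alkene.
  CH(CHO): pendant –CHO: carbonyl C bonded to C and H → aldehyde.
  CH2CONHCH2: –C(=O)–N– linkage → amide (the N is not an amine).
  CO: –C(=O)– with carbon on both sides → ketone.
  CH=CH: C=C double bond → alkene.
  COOCH3: –C(=O)OCH3: carbonyl C bonded to C and to –OCH3 → ester (not ketone + ether).
Ketone appears at: CO, CO, CO → 3.

3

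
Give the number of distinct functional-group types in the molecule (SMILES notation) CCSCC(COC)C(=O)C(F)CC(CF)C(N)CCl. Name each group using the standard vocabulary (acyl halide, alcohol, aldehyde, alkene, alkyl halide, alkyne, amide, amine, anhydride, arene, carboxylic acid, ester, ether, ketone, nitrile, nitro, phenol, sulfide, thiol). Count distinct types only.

5

C–S–C linkage → sulfide (thioether).
pendant –CH2OCH3: C–O–C linkage → ether.
–C(=O)– with carbon on both sides → ketone.
halogen on an sp³ carbon → alkyl halide.
pendant –CH2X: halogen on sp³ carbon → alkyl halide.
–NH2 on an sp³ carbon with no adjacent C=O → amine.
halogen on an sp³ carbon → alkyl halide.
Distinct types present: alkyl halide, amine, ether, ketone, sulfide.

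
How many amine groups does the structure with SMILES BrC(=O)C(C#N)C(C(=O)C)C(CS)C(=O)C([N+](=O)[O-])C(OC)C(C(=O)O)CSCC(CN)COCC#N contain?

1

–C(=O)Br: carbonyl C bonded to C and to a halogen → acyl halide (not alkyl halide).
pendant –C≡N: nitrile.
pendant –COCH3: carbonyl C bonded to two carbons → ketone.
pendant –CH2SH → thiol.
–C(=O)– with carbon on both sides → ketone.
–NO2 on an sp³ carbon → nitro (the N=O is not a carbonyl).
pendant –OCH3: C–O–C with sp³ C, no adjacent C=O → ether.
pendant –COOH: carbonyl C bonded to C and –OH → carboxylic acid.
C–S–C linkage → sulfide (thioether).
pendant –CH2NH2: N on sp³ C, no adjacent C=O → amine.
C–O–C with sp³ carbons on both sides and no adjacent C=O → ether.
–C≡N: carbon triple-bonded to nitrogen → nitrile.
Amine appears at: CH(CH2NH2) → 1.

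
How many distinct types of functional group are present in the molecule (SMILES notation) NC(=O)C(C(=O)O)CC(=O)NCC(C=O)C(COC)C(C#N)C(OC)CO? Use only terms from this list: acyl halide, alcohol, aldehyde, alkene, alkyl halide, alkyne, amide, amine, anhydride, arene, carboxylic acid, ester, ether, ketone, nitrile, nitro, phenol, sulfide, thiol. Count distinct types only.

6

Reading the structure from left to right:
  H2NCO: –C(=O)NH2: carbonyl C bonded to C and to N → amide (the N is not a separate amine).
  CH(COOH): pendant –COOH: carbonyl C bonded to C and –OH → carboxylic acid.
  CH2CONHCH2: –C(=O)–N– linkage → amide (the N is not an amine).
  CH(CHO): pendant –CHO: carbonyl C bonded to C and H → aldehyde.
  CH(CH2OCH3): pendant –CH2OCH3: C–O–C linkage → ether.
  CH(CN): pendant –C≡N: nitrile.
  CH(OCH3): pendant –OCH3: C–O–C with sp³ C, no adjacent C=O → ether.
  CH2OH: –OH on an sp³ carbon → alcohol.
Distinct types present: alcohol, aldehyde, amide, carboxylic acid, ether, nitrile.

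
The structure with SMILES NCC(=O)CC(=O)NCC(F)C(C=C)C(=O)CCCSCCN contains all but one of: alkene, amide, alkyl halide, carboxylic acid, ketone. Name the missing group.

amide: present (CH2CONHCH2 — –C(=O)–N– linkage → amide (the N is not an amine)).
alkyl halide: present (CH(F) — halogen on an sp³ carbon → alkyl halide).
ketone: present (CO — –C(=O)– with carbon on both sides → ketone).
alkene: present (CH(CH=CH2) — pendant –CH=CH2: C=C double bond → alkene).
carboxylic acid: absent. In CH2CONHCH2, the carbonyl is bonded to nitrogen, not to –OH; that is an amide.

carboxylic acid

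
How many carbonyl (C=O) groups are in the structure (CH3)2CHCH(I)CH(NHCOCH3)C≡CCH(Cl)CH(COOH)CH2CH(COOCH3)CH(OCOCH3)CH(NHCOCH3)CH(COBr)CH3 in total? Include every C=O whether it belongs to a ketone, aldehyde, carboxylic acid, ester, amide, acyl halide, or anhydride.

CH(NHCOCH3): amide, 1 C=O (running total 1).
CH(COOH): carboxylic acid, 1 C=O (running total 2).
CH(COOCH3): ester, 1 C=O (running total 3).
CH(OCOCH3): ester, 1 C=O (running total 4).
CH(NHCOCH3): amide, 1 C=O (running total 5).
CH(COBr): acyl halide, 1 C=O (running total 6).

6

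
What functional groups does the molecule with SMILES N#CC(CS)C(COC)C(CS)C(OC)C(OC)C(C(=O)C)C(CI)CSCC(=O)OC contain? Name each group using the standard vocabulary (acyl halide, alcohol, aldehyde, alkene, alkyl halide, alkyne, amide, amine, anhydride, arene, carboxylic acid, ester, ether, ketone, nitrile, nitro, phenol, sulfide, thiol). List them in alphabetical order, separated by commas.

Working along the chain:
  N≡C: N≡C–: carbon triple-bonded to nitrogen → nitrile.
  CH(CH2SH): pendant –CH2SH → thiol.
  CH(CH2OCH3): pendant –CH2OCH3: C–O–C linkage → ether.
  CH(CH2SH): pendant –CH2SH → thiol.
  CH(OCH3): pendant –OCH3: C–O–C with sp³ C, no adjacent C=O → ether.
  CH(OCH3): pendant –OCH3: C–O–C with sp³ C, no adjacent C=O → ether.
  CH(COCH3): pendant –COCH3: carbonyl C bonded to two carbons → ketone.
  CH(CH2I): pendant –CH2X: halogen on sp³ carbon → alkyl halide.
  CH2SCH2: C–S–C linkage → sulfide (thioether).
  COOCH3: –C(=O)OCH3: carbonyl C bonded to C and to –OCH3 → ester (not ketone + ether).

alkyl halide, ester, ether, ketone, nitrile, sulfide, thiol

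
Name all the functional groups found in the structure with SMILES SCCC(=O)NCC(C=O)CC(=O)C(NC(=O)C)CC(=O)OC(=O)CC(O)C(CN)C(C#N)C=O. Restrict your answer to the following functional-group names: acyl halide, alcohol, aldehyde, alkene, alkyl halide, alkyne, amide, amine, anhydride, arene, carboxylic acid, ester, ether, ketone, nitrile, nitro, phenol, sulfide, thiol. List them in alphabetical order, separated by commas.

Working along the chain:
  HSCH2: –SH on an sp³ carbon → thiol.
  CH2CONHCH2: –C(=O)–N– linkage → amide (the N is not an amine).
  CH(CHO): pendant –CHO: carbonyl C bonded to C and H → aldehyde.
  CO: –C(=O)– with carbon on both sides → ketone.
  CH(NHCOCH3): pendant –NHC(=O)CH3: N bonded to a carbonyl → amide (not amine).
  CH2CO-O-COCH2: two acyl groups sharing one oxygen, –C(=O)–O–C(=O)– → anhydride.
  CH(OH): –OH on an sp³ carbon → alcohol (secondary).
  CH(CH2NH2): pendant –CH2NH2: N on sp³ C, no adjacent C=O → amine.
  CH(CN): pendant –C≡N: nitrile.
  CHO: terminal –CHO: carbonyl C bonded to H and C → aldehyde.

alcohol, aldehyde, amide, amine, anhydride, ketone, nitrile, thiol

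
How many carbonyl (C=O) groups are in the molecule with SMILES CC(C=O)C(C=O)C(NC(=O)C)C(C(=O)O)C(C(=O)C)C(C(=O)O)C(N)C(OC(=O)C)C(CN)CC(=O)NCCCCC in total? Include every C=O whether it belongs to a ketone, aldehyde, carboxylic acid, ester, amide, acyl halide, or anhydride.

CH(CHO): aldehyde, 1 C=O (running total 1).
CH(CHO): aldehyde, 1 C=O (running total 2).
CH(NHCOCH3): amide, 1 C=O (running total 3).
CH(COOH): carboxylic acid, 1 C=O (running total 4).
CH(COCH3): ketone, 1 C=O (running total 5).
CH(COOH): carboxylic acid, 1 C=O (running total 6).
CH(OCOCH3): ester, 1 C=O (running total 7).
CH2CONHCH2: amide, 1 C=O (running total 8).

8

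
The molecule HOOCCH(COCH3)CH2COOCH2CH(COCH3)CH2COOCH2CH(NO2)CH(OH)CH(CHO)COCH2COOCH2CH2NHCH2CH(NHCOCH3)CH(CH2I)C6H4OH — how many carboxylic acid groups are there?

Taking each segment in turn:
  HOOC: –COOH: carbonyl C bonded to –OH and C → carboxylic acid (the –OH is not a separate alcohol).
  CH(COCH3): pendant –COCH3: carbonyl C bonded to two carbons → ketone.
  CH2COOCH2: –C(=O)–O–C with C on the carbonyl side → ester.
  CH(COCH3): pendant –COCH3: carbonyl C bonded to two carbons → ketone.
  CH2COOCH2: –C(=O)–O–C with C on the carbonyl side → ester.
  CH(NO2): –NO2 on an sp³ carbon → nitro (the N=O is not a carbonyl).
  CH(OH): –OH on an sp³ carbon → alcohol (secondary).
  CH(CHO): pendant –CHO: carbonyl C bonded to C and H → aldehyde.
  CO: –C(=O)– with carbon on both sides → ketone.
  CH2COOCH2: –C(=O)–O–C with C on the carbonyl side → ester.
  CH2NHCH2: C–N–C with sp³ carbons and no adjacent C=O → amine (secondary).
  CH(NHCOCH3): pendant –NHC(=O)CH3: N bonded to a carbonyl → amide (not amine).
  CH(CH2I): pendant –CH2X: halogen on sp³ carbon → alkyl halide.
  C6H4OH: –OH attached directly to an aromatic ring → phenol (not alcohol); the ring itself is an arene.
Carboxylic acid appears at: HOOC → 1.

1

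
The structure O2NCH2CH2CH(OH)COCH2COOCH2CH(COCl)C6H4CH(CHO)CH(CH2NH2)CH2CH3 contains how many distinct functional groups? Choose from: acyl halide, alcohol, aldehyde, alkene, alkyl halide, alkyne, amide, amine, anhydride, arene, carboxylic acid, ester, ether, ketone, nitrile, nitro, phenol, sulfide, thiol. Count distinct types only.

8

Working along the chain:
  O2NCH2: –NO2 on carbon → nitro group.
  CH(OH): –OH on an sp³ carbon → alcohol (secondary).
  CO: –C(=O)– with carbon on both sides → ketone.
  CH2COOCH2: –C(=O)–O–C with C on the carbonyl side → ester.
  CH(COCl): pendant –C(=O)X: carbonyl C bonded to C and halogen → acyl halide.
  C6H4: para-disubstituted benzene ring → arene.
  CH(CHO): pendant –CHO: carbonyl C bonded to C and H → aldehyde.
  CH(CH2NH2): pendant –CH2NH2: N on sp³ C, no adjacent C=O → amine.
Distinct types present: acyl halide, alcohol, aldehyde, amine, arene, ester, ketone, nitro.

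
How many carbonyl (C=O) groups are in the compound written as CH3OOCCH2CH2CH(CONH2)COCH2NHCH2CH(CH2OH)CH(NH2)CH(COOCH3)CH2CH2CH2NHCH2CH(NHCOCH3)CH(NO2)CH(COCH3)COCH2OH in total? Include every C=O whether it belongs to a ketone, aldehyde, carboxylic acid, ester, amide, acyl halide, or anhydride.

CH3OOC: ester, 1 C=O (running total 1).
CH(CONH2): amide, 1 C=O (running total 2).
CO: ketone, 1 C=O (running total 3).
CH(COOCH3): ester, 1 C=O (running total 4).
CH(NHCOCH3): amide, 1 C=O (running total 5).
CH(COCH3): ketone, 1 C=O (running total 6).
CO: ketone, 1 C=O (running total 7).

7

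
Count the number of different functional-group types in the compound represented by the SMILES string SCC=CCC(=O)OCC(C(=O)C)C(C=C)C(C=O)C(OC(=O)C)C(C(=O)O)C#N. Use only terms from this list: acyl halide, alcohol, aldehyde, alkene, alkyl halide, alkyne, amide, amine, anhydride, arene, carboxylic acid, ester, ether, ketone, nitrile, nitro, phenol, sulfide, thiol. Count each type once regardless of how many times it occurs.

7

Working along the chain:
  HSCH2: –SH on an sp³ carbon → thiol.
  CH=CH: C=C double bond → alkene.
  CH2COOCH2: –C(=O)–O–C with C on the carbonyl side → ester.
  CH(COCH3): pendant –COCH3: carbonyl C bonded to two carbons → ketone.
  CH(CH=CH2): pendant –CH=CH2: C=C double bond → alkene.
  CH(CHO): pendant –CHO: carbonyl C bonded to C and H → aldehyde.
  CH(OCOCH3): pendant –OC(=O)CH3: an acyloxy group → ester.
  CH(COOH): pendant –COOH: carbonyl C bonded to C and –OH → carboxylic acid.
  CN: –C≡N: carbon triple-bonded to nitrogen → nitrile.
Distinct types present: aldehyde, alkene, carboxylic acid, ester, ketone, nitrile, thiol.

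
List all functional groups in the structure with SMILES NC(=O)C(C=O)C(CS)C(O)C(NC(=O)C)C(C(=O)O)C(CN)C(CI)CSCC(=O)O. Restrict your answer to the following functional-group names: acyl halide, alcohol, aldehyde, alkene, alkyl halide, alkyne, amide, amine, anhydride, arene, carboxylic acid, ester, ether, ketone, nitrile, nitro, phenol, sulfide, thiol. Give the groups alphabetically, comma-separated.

alcohol, aldehyde, alkyl halide, amide, amine, carboxylic acid, sulfide, thiol

–C(=O)NH2: carbonyl C bonded to C and to N → amide (the N is not a separate amine).
pendant –CHO: carbonyl C bonded to C and H → aldehyde.
pendant –CH2SH → thiol.
–OH on an sp³ carbon → alcohol (secondary).
pendant –NHC(=O)CH3: N bonded to a carbonyl → amide (not amine).
pendant –COOH: carbonyl C bonded to C and –OH → carboxylic acid.
pendant –CH2NH2: N on sp³ C, no adjacent C=O → amine.
pendant –CH2X: halogen on sp³ carbon → alkyl halide.
C–S–C linkage → sulfide (thioether).
–COOH: carbonyl C bonded to –OH and C → carboxylic acid (the –OH is not a separate alcohol).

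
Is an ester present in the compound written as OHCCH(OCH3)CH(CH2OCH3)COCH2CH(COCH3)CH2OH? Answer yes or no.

Reading the structure from left to right:
  OHC: terminal –CHO: carbonyl C bonded to H and C → aldehyde.
  CH(OCH3): pendant –OCH3: C–O–C with sp³ C, no adjacent C=O → ether.
  CH(CH2OCH3): pendant –CH2OCH3: C–O–C linkage → ether.
  CO: –C(=O)– with carbon on both sides → ketone.
  CH(COCH3): pendant –COCH3: carbonyl C bonded to two carbons → ketone.
  CH2OH: –OH on an sp³ carbon → alcohol.
The groups actually present are: alcohol, aldehyde, ether, ketone.

no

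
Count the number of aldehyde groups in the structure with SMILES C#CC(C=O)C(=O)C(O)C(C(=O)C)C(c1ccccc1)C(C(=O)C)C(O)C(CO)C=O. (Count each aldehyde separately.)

2

C≡C triple bond → alkyne.
pendant –CHO: carbonyl C bonded to C and H → aldehyde.
–C(=O)– with carbon on both sides → ketone.
–OH on an sp³ carbon → alcohol (secondary).
pendant –COCH3: carbonyl C bonded to two carbons → ketone.
pendant –C6H5: benzene ring → arene.
pendant –COCH3: carbonyl C bonded to two carbons → ketone.
–OH on an sp³ carbon → alcohol (secondary).
pendant –CH2OH on an sp³ backbone C → alcohol.
terminal –CHO: carbonyl C bonded to H and C → aldehyde.
Aldehyde appears at: CH(CHO), CHO → 2.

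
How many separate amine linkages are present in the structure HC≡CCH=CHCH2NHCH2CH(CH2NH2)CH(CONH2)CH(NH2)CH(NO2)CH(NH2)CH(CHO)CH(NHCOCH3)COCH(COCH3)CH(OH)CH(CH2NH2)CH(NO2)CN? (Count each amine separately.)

5

C≡C triple bond → alkyne.
C=C double bond → alkene.
C–N–C with sp³ carbons and no adjacent C=O → amine (secondary).
pendant –CH2NH2: N on sp³ C, no adjacent C=O → amine.
pendant –CONH2: carbonyl C bonded to C and N → amide.
–NH2 on an sp³ carbon with no adjacent C=O → amine.
–NO2 on an sp³ carbon → nitro (the N=O is not a carbonyl).
–NH2 on an sp³ carbon with no adjacent C=O → amine.
pendant –CHO: carbonyl C bonded to C and H → aldehyde.
pendant –NHC(=O)CH3: N bonded to a carbonyl → amide (not amine).
–C(=O)– with carbon on both sides → ketone.
pendant –COCH3: carbonyl C bonded to two carbons → ketone.
–OH on an sp³ carbon → alcohol (secondary).
pendant –CH2NH2: N on sp³ C, no adjacent C=O → amine.
–NO2 on an sp³ carbon → nitro (the N=O is not a carbonyl).
–C≡N: carbon triple-bonded to nitrogen → nitrile.
Amine appears at: CH2NHCH2, CH(CH2NH2), CH(NH2), CH(NH2), CH(CH2NH2) → 5.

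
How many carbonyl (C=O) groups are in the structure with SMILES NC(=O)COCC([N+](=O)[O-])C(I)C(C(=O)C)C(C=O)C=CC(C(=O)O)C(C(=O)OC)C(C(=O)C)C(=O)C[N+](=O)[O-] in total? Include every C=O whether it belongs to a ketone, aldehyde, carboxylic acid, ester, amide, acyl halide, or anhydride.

H2NCO: amide, 1 C=O (running total 1).
CH(COCH3): ketone, 1 C=O (running total 2).
CH(CHO): aldehyde, 1 C=O (running total 3).
CH(COOH): carboxylic acid, 1 C=O (running total 4).
CH(COOCH3): ester, 1 C=O (running total 5).
CH(COCH3): ketone, 1 C=O (running total 6).
CO: ketone, 1 C=O (running total 7).

7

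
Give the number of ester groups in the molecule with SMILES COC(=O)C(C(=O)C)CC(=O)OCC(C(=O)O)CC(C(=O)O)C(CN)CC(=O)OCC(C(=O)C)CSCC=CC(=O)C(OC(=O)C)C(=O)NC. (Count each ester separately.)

Taking each segment in turn:
  CH3OOC: CH3O–C(=O)–: carbonyl C bonded to C and to –OCH3 → ester (not ketone + ether).
  CH(COCH3): pendant –COCH3: carbonyl C bonded to two carbons → ketone.
  CH2COOCH2: –C(=O)–O–C with C on the carbonyl side → ester.
  CH(COOH): pendant –COOH: carbonyl C bonded to C and –OH → carboxylic acid.
  CH(COOH): pendant –COOH: carbonyl C bonded to C and –OH → carboxylic acid.
  CH(CH2NH2): pendant –CH2NH2: N on sp³ C, no adjacent C=O → amine.
  CH2COOCH2: –C(=O)–O–C with C on the carbonyl side → ester.
  CH(COCH3): pendant –COCH3: carbonyl C bonded to two carbons → ketone.
  CH2SCH2: C–S–C linkage → sulfide (thioether).
  CH=CH: C=C double bond → alkene.
  CO: –C(=O)– with carbon on both sides → ketone.
  CH(OCOCH3): pendant –OC(=O)CH3: an acyloxy group → ester.
  CONHCH3: –C(=O)NHCH3: carbonyl C bonded to C and to N → amide (the N is not an amine).
Ester appears at: CH3OOC, CH2COOCH2, CH2COOCH2, CH(OCOCH3) → 4.

4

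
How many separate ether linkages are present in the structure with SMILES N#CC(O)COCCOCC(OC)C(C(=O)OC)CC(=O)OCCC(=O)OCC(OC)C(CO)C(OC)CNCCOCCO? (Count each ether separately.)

N≡C–: carbon triple-bonded to nitrogen → nitrile.
–OH on an sp³ carbon → alcohol (secondary).
C–O–C with sp³ carbons on both sides and no adjacent C=O → ether.
C–O–C with sp³ carbons on both sides and no adjacent C=O → ether.
pendant –OCH3: C–O–C with sp³ C, no adjacent C=O → ether.
pendant –COOCH3: carbonyl C bonded to C and –OCH3 → ester.
–C(=O)–O–C with C on the carbonyl side → ester.
–C(=O)–O–C with C on the carbonyl side → ester.
pendant –OCH3: C–O–C with sp³ C, no adjacent C=O → ether.
pendant –CH2OH on an sp³ backbone C → alcohol.
pendant –OCH3: C–O–C with sp³ C, no adjacent C=O → ether.
C–N–C with sp³ carbons and no adjacent C=O → amine (secondary).
C–O–C with sp³ carbons on both sides and no adjacent C=O → ether.
–OH on an sp³ carbon → alcohol.
Ether appears at: CH2OCH2, CH2OCH2, CH(OCH3), CH(OCH3), CH(OCH3), CH2OCH2 → 6.

6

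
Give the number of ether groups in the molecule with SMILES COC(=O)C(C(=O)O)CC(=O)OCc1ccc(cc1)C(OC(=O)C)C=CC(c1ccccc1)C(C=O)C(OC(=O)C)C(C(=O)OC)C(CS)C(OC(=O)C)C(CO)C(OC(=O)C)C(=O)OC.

0

Taking each segment in turn:
  CH3OOC: CH3O–C(=O)–: carbonyl C bonded to C and to –OCH3 → ester (not ketone + ether).
  CH(COOH): pendant –COOH: carbonyl C bonded to C and –OH → carboxylic acid.
  CH2COOCH2: –C(=O)–O–C with C on the carbonyl side → ester.
  C6H4: para-disubstituted benzene ring → arene.
  CH(OCOCH3): pendant –OC(=O)CH3: an acyloxy group → ester.
  CH=CH: C=C double bond → alkene.
  CH(C6H5): pendant –C6H5: benzene ring → arene.
  CH(CHO): pendant –CHO: carbonyl C bonded to C and H → aldehyde.
  CH(OCOCH3): pendant –OC(=O)CH3: an acyloxy group → ester.
  CH(COOCH3): pendant –COOCH3: carbonyl C bonded to C and –OCH3 → ester.
  CH(CH2SH): pendant –CH2SH → thiol.
  CH(OCOCH3): pendant –OC(=O)CH3: an acyloxy group → ester.
  CH(CH2OH): pendant –CH2OH on an sp³ backbone C → alcohol.
  CH(OCOCH3): pendant –OC(=O)CH3: an acyloxy group → ester.
  COOCH3: –C(=O)OCH3: carbonyl C bonded to C and to –OCH3 → ester (not ketone + ether).
No segment is a ether: CH3OOC is ester, not ether; CH2COOCH2 is ester, not ether; CH(OCOCH3) is ester, not ether. → 0.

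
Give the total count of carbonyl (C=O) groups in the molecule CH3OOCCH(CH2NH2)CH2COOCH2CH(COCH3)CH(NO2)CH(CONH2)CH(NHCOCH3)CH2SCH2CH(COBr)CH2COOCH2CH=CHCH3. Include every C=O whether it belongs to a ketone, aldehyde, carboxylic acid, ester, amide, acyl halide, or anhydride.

7

CH3OOC: ester, 1 C=O (running total 1).
CH2COOCH2: ester, 1 C=O (running total 2).
CH(COCH3): ketone, 1 C=O (running total 3).
CH(CONH2): amide, 1 C=O (running total 4).
CH(NHCOCH3): amide, 1 C=O (running total 5).
CH(COBr): acyl halide, 1 C=O (running total 6).
CH2COOCH2: ester, 1 C=O (running total 7).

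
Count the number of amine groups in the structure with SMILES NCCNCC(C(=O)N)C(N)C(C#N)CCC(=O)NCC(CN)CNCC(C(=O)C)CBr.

Reading the structure from left to right:
  H2NCH2: –NH2 on an sp³ carbon with no adjacent C=O → amine.
  CH2NHCH2: C–N–C with sp³ carbons and no adjacent C=O → amine (secondary).
  CH(CONH2): pendant –CONH2: carbonyl C bonded to C and N → amide.
  CH(NH2): –NH2 on an sp³ carbon with no adjacent C=O → amine.
  CH(CN): pendant –C≡N: nitrile.
  CH2CONHCH2: –C(=O)–N– linkage → amide (the N is not an amine).
  CH(CH2NH2): pendant –CH2NH2: N on sp³ C, no adjacent C=O → amine.
  CH2NHCH2: C–N–C with sp³ carbons and no adjacent C=O → amine (secondary).
  CH(COCH3): pendant –COCH3: carbonyl C bonded to two carbons → ketone.
  CH2Br: halogen on an sp³ carbon → alkyl halide.
Amine appears at: H2NCH2, CH2NHCH2, CH(NH2), CH(CH2NH2), CH2NHCH2 → 5.

5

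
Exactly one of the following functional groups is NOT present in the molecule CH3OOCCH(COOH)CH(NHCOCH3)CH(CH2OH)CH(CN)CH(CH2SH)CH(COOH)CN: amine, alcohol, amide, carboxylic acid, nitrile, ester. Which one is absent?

amine

alcohol: present (CH(CH2OH) — pendant –CH2OH on an sp³ backbone C → alcohol).
carboxylic acid: present (CH(COOH) — pendant –COOH: carbonyl C bonded to C and –OH → carboxylic acid).
nitrile: present (CH(CN) — pendant –C≡N: nitrile).
ester: present (CH3OOC — CH3O–C(=O)–: carbonyl C bonded to C and to –OCH3 → ester (not ketone + ether)).
amide: present (CH(NHCOCH3) — pendant –NHC(=O)CH3: N bonded to a carbonyl → amide (not amine)).
amine: absent. In CH(NHCOCH3), the nitrogen is bonded directly to a carbonyl carbon, making it part of an amide, not a free amine.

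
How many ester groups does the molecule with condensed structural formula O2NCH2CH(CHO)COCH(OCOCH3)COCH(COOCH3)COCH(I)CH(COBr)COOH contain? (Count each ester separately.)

Reading the structure from left to right:
  O2NCH2: –NO2 on carbon → nitro group.
  CH(CHO): pendant –CHO: carbonyl C bonded to C and H → aldehyde.
  CO: –C(=O)– with carbon on both sides → ketone.
  CH(OCOCH3): pendant –OC(=O)CH3: an acyloxy group → ester.
  CO: –C(=O)– with carbon on both sides → ketone.
  CH(COOCH3): pendant –COOCH3: carbonyl C bonded to C and –OCH3 → ester.
  CO: –C(=O)– with carbon on both sides → ketone.
  CH(I): halogen on an sp³ carbon → alkyl halide.
  CH(COBr): pendant –C(=O)X: carbonyl C bonded to C and halogen → acyl halide.
  COOH: –COOH: carbonyl C bonded to –OH and C → carboxylic acid (the –OH is not a separate alcohol).
Ester appears at: CH(OCOCH3), CH(COOCH3) → 2.

2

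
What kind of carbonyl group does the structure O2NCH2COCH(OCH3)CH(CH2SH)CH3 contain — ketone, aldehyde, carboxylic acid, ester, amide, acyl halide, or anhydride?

ketone

The carbonyl is in the CO segment: –C(=O)– with carbon on both sides → ketone.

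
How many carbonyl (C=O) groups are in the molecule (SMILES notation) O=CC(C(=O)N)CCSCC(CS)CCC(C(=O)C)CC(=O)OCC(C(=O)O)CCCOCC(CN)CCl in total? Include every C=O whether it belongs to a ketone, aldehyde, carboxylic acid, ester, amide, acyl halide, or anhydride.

OHC: aldehyde, 1 C=O (running total 1).
CH(CONH2): amide, 1 C=O (running total 2).
CH(COCH3): ketone, 1 C=O (running total 3).
CH2COOCH2: ester, 1 C=O (running total 4).
CH(COOH): carboxylic acid, 1 C=O (running total 5).

5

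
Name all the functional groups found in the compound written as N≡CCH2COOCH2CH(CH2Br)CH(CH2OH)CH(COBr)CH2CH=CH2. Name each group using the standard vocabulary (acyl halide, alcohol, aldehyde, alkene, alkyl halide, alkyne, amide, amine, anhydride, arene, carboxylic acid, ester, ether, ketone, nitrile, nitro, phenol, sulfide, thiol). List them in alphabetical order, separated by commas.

Reading the structure from left to right:
  N≡C: N≡C–: carbon triple-bonded to nitrogen → nitrile.
  CH2COOCH2: –C(=O)–O–C with C on the carbonyl side → ester.
  CH(CH2Br): pendant –CH2X: halogen on sp³ carbon → alkyl halide.
  CH(CH2OH): pendant –CH2OH on an sp³ backbone C → alcohol.
  CH(COBr): pendant –C(=O)X: carbonyl C bonded to C and halogen → acyl halide.
  CH=CH2: C=C double bond → alkene.

acyl halide, alcohol, alkene, alkyl halide, ester, nitrile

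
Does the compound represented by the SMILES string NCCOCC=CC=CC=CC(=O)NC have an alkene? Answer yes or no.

yes

Taking each segment in turn:
  H2NCH2: –NH2 on an sp³ carbon with no adjacent C=O → amine.
  CH2OCH2: C–O–C with sp³ carbons on both sides and no adjacent C=O → ether.
  CH=CH: C=C double bond → alkene.
  CH=CH: C=C double bond → alkene.
  CH=CH: C=C double bond → alkene.
  CONHCH3: –C(=O)NHCH3: carbonyl C bonded to C and to N → amide (the N is not an amine).
The CH=CH segment supplies the alkene: C=C double bond → alkene.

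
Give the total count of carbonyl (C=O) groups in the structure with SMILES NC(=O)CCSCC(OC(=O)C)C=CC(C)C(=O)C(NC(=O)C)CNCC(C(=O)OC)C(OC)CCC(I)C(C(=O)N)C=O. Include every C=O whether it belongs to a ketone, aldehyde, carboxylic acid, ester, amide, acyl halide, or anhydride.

7

H2NCO: amide, 1 C=O (running total 1).
CH(OCOCH3): ester, 1 C=O (running total 2).
CO: ketone, 1 C=O (running total 3).
CH(NHCOCH3): amide, 1 C=O (running total 4).
CH(COOCH3): ester, 1 C=O (running total 5).
CH(CONH2): amide, 1 C=O (running total 6).
CHO: aldehyde, 1 C=O (running total 7).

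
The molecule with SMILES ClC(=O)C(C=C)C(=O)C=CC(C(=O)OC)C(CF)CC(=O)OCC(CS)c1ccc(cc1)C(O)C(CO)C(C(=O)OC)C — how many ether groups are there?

Reading the structure from left to right:
  ClCO: –C(=O)Cl: carbonyl C bonded to C and to a halogen → acyl halide (not alkyl halide).
  CH(CH=CH2): pendant –CH=CH2: C=C double bond → alkene.
  CO: –C(=O)– with carbon on both sides → ketone.
  CH=CH: C=C double bond → alkene.
  CH(COOCH3): pendant –COOCH3: carbonyl C bonded to C and –OCH3 → ester.
  CH(CH2F): pendant –CH2X: halogen on sp³ carbon → alkyl halide.
  CH2COOCH2: –C(=O)–O–C with C on the carbonyl side → ester.
  CH(CH2SH): pendant –CH2SH → thiol.
  C6H4: para-disubstituted benzene ring → arene.
  CH(OH): –OH on an sp³ carbon → alcohol (secondary).
  CH(CH2OH): pendant –CH2OH on an sp³ backbone C → alcohol.
  CH(COOCH3): pendant –COOCH3: carbonyl C bonded to C and –OCH3 → ester.
No segment is a ether: CH(COOCH3) is ester, not ether; CH2COOCH2 is ester, not ether; CH(OH) is alcohol, not ether. → 0.

0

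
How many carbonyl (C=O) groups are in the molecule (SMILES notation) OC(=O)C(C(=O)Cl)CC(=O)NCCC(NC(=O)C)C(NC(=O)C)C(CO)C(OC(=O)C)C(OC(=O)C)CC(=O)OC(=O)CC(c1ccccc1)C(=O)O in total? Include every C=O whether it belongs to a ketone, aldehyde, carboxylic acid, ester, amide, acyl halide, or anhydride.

10

HOOC: carboxylic acid, 1 C=O (running total 1).
CH(COCl): acyl halide, 1 C=O (running total 2).
CH2CONHCH2: amide, 1 C=O (running total 3).
CH(NHCOCH3): amide, 1 C=O (running total 4).
CH(NHCOCH3): amide, 1 C=O (running total 5).
CH(OCOCH3): ester, 1 C=O (running total 6).
CH(OCOCH3): ester, 1 C=O (running total 7).
CH2CO-O-COCH2: anhydride, 2 C=O (running total 9).
COOH: carboxylic acid, 1 C=O (running total 10).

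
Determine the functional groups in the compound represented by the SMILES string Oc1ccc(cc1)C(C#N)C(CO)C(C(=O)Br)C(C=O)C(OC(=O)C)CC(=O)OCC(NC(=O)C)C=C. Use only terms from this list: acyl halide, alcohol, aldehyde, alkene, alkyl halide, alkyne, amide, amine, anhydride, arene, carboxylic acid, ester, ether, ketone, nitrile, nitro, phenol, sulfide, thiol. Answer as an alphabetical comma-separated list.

–OH attached directly to an aromatic ring → phenol (not alcohol); the ring itself is an arene.
pendant –C≡N: nitrile.
pendant –CH2OH on an sp³ backbone C → alcohol.
pendant –C(=O)X: carbonyl C bonded to C and halogen → acyl halide.
pendant –CHO: carbonyl C bonded to C and H → aldehyde.
pendant –OC(=O)CH3: an acyloxy group → ester.
–C(=O)–O–C with C on the carbonyl side → ester.
pendant –NHC(=O)CH3: N bonded to a carbonyl → amide (not amine).
C=C double bond → alkene.

acyl halide, alcohol, aldehyde, alkene, amide, arene, ester, nitrile, phenol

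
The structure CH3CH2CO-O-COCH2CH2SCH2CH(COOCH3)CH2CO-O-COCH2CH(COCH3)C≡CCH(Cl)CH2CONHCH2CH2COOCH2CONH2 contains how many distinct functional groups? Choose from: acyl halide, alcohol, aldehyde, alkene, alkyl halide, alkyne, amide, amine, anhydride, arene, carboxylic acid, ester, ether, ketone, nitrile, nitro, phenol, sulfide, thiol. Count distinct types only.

7

two acyl groups sharing one oxygen, –C(=O)–O–C(=O)– → anhydride.
C–S–C linkage → sulfide (thioether).
pendant –COOCH3: carbonyl C bonded to C and –OCH3 → ester.
two acyl groups sharing one oxygen, –C(=O)–O–C(=O)– → anhydride.
pendant –COCH3: carbonyl C bonded to two carbons → ketone.
C≡C triple bond → alkyne.
halogen on an sp³ carbon → alkyl halide.
–C(=O)–N– linkage → amide (the N is not an amine).
–C(=O)–O–C with C on the carbonyl side → ester.
–C(=O)NH2: carbonyl C bonded to C and to N → amide (the N is not a separate amine).
Distinct types present: alkyl halide, alkyne, amide, anhydride, ester, ketone, sulfide.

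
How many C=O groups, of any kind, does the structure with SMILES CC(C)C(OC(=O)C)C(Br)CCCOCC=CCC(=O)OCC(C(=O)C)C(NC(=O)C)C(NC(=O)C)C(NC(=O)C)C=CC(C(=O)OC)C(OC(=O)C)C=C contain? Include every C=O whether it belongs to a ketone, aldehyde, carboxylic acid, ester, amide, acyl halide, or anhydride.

8

CH(OCOCH3): ester, 1 C=O (running total 1).
CH2COOCH2: ester, 1 C=O (running total 2).
CH(COCH3): ketone, 1 C=O (running total 3).
CH(NHCOCH3): amide, 1 C=O (running total 4).
CH(NHCOCH3): amide, 1 C=O (running total 5).
CH(NHCOCH3): amide, 1 C=O (running total 6).
CH(COOCH3): ester, 1 C=O (running total 7).
CH(OCOCH3): ester, 1 C=O (running total 8).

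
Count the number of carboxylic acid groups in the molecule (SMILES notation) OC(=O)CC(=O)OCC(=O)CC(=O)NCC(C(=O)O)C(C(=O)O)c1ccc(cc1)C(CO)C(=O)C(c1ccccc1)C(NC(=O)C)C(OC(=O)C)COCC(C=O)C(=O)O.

–COOH: carbonyl C bonded to –OH and C → carboxylic acid (the –OH is not a separate alcohol).
–C(=O)–O–C with C on the carbonyl side → ester.
–C(=O)– with carbon on both sides → ketone.
–C(=O)–N– linkage → amide (the N is not an amine).
pendant –COOH: carbonyl C bonded to C and –OH → carboxylic acid.
pendant –COOH: carbonyl C bonded to C and –OH → carboxylic acid.
para-disubstituted benzene ring → arene.
pendant –CH2OH on an sp³ backbone C → alcohol.
–C(=O)– with carbon on both sides → ketone.
pendant –C6H5: benzene ring → arene.
pendant –NHC(=O)CH3: N bonded to a carbonyl → amide (not amine).
pendant –OC(=O)CH3: an acyloxy group → ester.
C–O–C with sp³ carbons on both sides and no adjacent C=O → ether.
pendant –CHO: carbonyl C bonded to C and H → aldehyde.
–COOH: carbonyl C bonded to –OH and C → carboxylic acid (the –OH is not a separate alcohol).
Carboxylic acid appears at: HOOC, CH(COOH), CH(COOH), COOH → 4.

4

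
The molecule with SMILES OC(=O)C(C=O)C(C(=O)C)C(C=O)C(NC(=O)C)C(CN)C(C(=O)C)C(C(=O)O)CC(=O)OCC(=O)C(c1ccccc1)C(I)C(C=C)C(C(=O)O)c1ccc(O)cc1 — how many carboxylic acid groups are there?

3

–COOH: carbonyl C bonded to –OH and C → carboxylic acid (the –OH is not a separate alcohol).
pendant –CHO: carbonyl C bonded to C and H → aldehyde.
pendant –COCH3: carbonyl C bonded to two carbons → ketone.
pendant –CHO: carbonyl C bonded to C and H → aldehyde.
pendant –NHC(=O)CH3: N bonded to a carbonyl → amide (not amine).
pendant –CH2NH2: N on sp³ C, no adjacent C=O → amine.
pendant –COCH3: carbonyl C bonded to two carbons → ketone.
pendant –COOH: carbonyl C bonded to C and –OH → carboxylic acid.
–C(=O)–O–C with C on the carbonyl side → ester.
–C(=O)– with carbon on both sides → ketone.
pendant –C6H5: benzene ring → arene.
halogen on an sp³ carbon → alkyl halide.
pendant –CH=CH2: C=C double bond → alkene.
pendant –COOH: carbonyl C bonded to C and –OH → carboxylic acid.
–OH attached directly to an aromatic ring → phenol (not alcohol); the ring itself is an arene.
Carboxylic acid appears at: HOOC, CH(COOH), CH(COOH) → 3.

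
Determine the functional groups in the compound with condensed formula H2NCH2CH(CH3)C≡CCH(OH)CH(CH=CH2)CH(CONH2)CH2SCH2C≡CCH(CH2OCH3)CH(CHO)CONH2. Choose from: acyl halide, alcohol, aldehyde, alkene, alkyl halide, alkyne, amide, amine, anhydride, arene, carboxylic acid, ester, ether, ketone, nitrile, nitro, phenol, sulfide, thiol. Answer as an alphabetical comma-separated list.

alcohol, aldehyde, alkene, alkyne, amide, amine, ether, sulfide

–NH2 on an sp³ carbon with no adjacent C=O → amine.
C≡C triple bond → alkyne.
–OH on an sp³ carbon → alcohol (secondary).
pendant –CH=CH2: C=C double bond → alkene.
pendant –CONH2: carbonyl C bonded to C and N → amide.
C–S–C linkage → sulfide (thioether).
C≡C triple bond → alkyne.
pendant –CH2OCH3: C–O–C linkage → ether.
pendant –CHO: carbonyl C bonded to C and H → aldehyde.
–C(=O)NH2: carbonyl C bonded to C and to N → amide (the N is not a separate amine).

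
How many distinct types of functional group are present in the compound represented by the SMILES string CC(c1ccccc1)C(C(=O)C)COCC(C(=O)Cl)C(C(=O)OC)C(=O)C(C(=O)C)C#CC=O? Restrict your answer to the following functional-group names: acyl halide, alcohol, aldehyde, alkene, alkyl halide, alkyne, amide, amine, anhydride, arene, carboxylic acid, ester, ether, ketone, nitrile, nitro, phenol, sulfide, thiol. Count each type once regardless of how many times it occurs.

pendant –C6H5: benzene ring → arene.
pendant –COCH3: carbonyl C bonded to two carbons → ketone.
C–O–C with sp³ carbons on both sides and no adjacent C=O → ether.
pendant –C(=O)X: carbonyl C bonded to C and halogen → acyl halide.
pendant –COOCH3: carbonyl C bonded to C and –OCH3 → ester.
–C(=O)– with carbon on both sides → ketone.
pendant –COCH3: carbonyl C bonded to two carbons → ketone.
C≡C triple bond → alkyne.
terminal –CHO: carbonyl C bonded to H and C → aldehyde.
Distinct types present: acyl halide, aldehyde, alkyne, arene, ester, ether, ketone.

7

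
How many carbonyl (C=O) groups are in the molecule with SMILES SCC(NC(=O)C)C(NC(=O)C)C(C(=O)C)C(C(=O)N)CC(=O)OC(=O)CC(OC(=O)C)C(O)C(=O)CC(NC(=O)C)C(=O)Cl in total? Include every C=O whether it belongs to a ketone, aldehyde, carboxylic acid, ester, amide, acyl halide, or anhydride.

CH(NHCOCH3): amide, 1 C=O (running total 1).
CH(NHCOCH3): amide, 1 C=O (running total 2).
CH(COCH3): ketone, 1 C=O (running total 3).
CH(CONH2): amide, 1 C=O (running total 4).
CH2CO-O-COCH2: anhydride, 2 C=O (running total 6).
CH(OCOCH3): ester, 1 C=O (running total 7).
CO: ketone, 1 C=O (running total 8).
CH(NHCOCH3): amide, 1 C=O (running total 9).
COCl: acyl halide, 1 C=O (running total 10).

10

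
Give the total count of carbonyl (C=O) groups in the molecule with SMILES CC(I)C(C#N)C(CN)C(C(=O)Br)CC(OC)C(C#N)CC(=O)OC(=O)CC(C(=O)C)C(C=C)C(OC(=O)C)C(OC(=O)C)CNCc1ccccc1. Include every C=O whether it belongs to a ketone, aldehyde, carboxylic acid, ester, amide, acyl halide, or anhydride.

6

CH(COBr): acyl halide, 1 C=O (running total 1).
CH2CO-O-COCH2: anhydride, 2 C=O (running total 3).
CH(COCH3): ketone, 1 C=O (running total 4).
CH(OCOCH3): ester, 1 C=O (running total 5).
CH(OCOCH3): ester, 1 C=O (running total 6).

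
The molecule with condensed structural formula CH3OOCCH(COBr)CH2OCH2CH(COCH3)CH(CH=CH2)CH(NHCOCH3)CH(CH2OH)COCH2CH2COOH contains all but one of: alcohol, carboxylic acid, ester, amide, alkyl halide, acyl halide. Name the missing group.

acyl halide: present (CH(COBr) — pendant –C(=O)X: carbonyl C bonded to C and halogen → acyl halide).
alcohol: present (CH(CH2OH) — pendant –CH2OH on an sp³ backbone C → alcohol).
carboxylic acid: present (COOH — –COOH: carbonyl C bonded to –OH and C → carboxylic acid (the –OH is not a separate alcohol)).
ester: present (CH3OOC — CH3O–C(=O)–: carbonyl C bonded to C and to –OCH3 → ester (not ketone + ether)).
amide: present (CH(NHCOCH3) — pendant –NHC(=O)CH3: N bonded to a carbonyl → amide (not amine)).
alkyl halide: absent. In CH(COBr), the halogen is on a carbonyl carbon, which makes it an acyl halide, not an alkyl halide.

alkyl halide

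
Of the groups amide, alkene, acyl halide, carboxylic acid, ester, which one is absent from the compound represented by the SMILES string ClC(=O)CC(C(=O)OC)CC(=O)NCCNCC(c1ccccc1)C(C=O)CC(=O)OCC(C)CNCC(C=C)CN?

carboxylic acid

ester: present (CH(COOCH3) — pendant –COOCH3: carbonyl C bonded to C and –OCH3 → ester).
acyl halide: present (ClCO — –C(=O)Cl: carbonyl C bonded to C and to a halogen → acyl halide (not alkyl halide)).
alkene: present (CH(CH=CH2) — pendant –CH=CH2: C=C double bond → alkene).
amide: present (CH2CONHCH2 — –C(=O)–N– linkage → amide (the N is not an amine)).
carboxylic acid: absent. In each of CH(COOCH3) and CH2COOCH2, the acyl oxygen is bonded to carbon (–O–C), not to H, so this is an ester. In CH2CONHCH2, the carbonyl is bonded to nitrogen, not to –OH; that is an amide.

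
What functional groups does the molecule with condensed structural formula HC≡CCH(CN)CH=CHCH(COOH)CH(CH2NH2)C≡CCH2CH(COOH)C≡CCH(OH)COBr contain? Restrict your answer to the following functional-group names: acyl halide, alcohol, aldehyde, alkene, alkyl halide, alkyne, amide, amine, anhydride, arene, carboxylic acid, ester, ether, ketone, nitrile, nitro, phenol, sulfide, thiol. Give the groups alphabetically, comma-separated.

acyl halide, alcohol, alkene, alkyne, amine, carboxylic acid, nitrile

Taking each segment in turn:
  HC≡C: C≡C triple bond → alkyne.
  CH(CN): pendant –C≡N: nitrile.
  CH=CH: C=C double bond → alkene.
  CH(COOH): pendant –COOH: carbonyl C bonded to C and –OH → carboxylic acid.
  CH(CH2NH2): pendant –CH2NH2: N on sp³ C, no adjacent C=O → amine.
  C≡C: C≡C triple bond → alkyne.
  CH(COOH): pendant –COOH: carbonyl C bonded to C and –OH → carboxylic acid.
  C≡C: C≡C triple bond → alkyne.
  CH(OH): –OH on an sp³ carbon → alcohol (secondary).
  COBr: –C(=O)Br: carbonyl C bonded to C and to a halogen → acyl halide (not alkyl halide).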